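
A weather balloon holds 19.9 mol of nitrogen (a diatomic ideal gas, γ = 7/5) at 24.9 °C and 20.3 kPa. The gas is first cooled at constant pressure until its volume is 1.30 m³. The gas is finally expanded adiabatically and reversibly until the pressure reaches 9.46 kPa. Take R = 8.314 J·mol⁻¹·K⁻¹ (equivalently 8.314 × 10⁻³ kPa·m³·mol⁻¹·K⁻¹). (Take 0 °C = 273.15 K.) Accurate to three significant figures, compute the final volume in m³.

Convert: T₁ = 298.0 K.
From PV = nRT: V₁ = nRT₁/P₁ = 2.429 m³.
P constant ⇒ V ∝ T: P₂ = P₁; T₂ = T₁·(V₂/V₁) = 159.5 K.
Adiabatic (γ = 7/5), T V^(γ−1) and P V^γ constant: T₃ = T₂·(P₃/P₂)^((γ−1)/γ) = 128.2 K; V₃ = V₂·(P₂/P₃)^(1/γ) = 2.243 m³.

V₃ ≈ 2.24 m³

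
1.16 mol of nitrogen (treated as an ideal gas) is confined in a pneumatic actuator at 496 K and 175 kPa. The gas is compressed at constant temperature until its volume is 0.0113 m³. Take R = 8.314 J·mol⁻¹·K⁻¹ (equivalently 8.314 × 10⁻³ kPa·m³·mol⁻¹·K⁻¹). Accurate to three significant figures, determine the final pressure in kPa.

P₂ ≈ 423 kPa

From PV = nRT: V₁ = nRT₁/P₁ = 0.02733 m³.
Isothermal, so P V is constant: T₂ = T₁; P₂ = P₁·(V₁/V₂) = 423.3 kPa.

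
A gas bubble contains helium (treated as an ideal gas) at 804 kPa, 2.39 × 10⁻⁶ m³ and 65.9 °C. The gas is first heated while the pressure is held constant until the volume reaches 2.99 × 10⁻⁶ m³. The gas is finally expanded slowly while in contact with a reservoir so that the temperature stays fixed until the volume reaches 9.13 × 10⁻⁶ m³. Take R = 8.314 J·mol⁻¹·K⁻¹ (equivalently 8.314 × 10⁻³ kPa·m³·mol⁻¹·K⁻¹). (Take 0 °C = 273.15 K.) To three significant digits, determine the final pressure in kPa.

P₃ ≈ 263 kPa

Convert: T₁ = 339.0 K.
P constant ⇒ V ∝ T: P₂ = P₁; T₂ = T₁·(V₂/V₁) = 424.2 K.
Isothermal, so P V is constant: T₃ = T₂; P₃ = P₂·(V₂/V₃) = 263.3 kPa.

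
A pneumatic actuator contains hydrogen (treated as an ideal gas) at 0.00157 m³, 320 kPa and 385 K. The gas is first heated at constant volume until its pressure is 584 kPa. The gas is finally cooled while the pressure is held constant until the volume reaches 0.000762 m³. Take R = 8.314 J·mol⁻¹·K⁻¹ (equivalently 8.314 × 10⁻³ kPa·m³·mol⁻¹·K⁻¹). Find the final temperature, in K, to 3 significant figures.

T₃ ≈ 341 K

V constant ⇒ P ∝ T: V₂ = V₁; T₂ = T₁·(P₂/P₁) = 702.6 K.
P constant ⇒ V ∝ T: P₃ = P₂; T₃ = T₂·(V₃/V₂) = 341.0 K.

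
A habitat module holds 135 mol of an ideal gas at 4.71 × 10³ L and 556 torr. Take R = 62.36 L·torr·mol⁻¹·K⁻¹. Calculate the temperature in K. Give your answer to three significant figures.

PV = nRT ⇒ T = PV/(nR) = (556 × 4.71e+03) / (135 × 62.36)

T ≈ 311 K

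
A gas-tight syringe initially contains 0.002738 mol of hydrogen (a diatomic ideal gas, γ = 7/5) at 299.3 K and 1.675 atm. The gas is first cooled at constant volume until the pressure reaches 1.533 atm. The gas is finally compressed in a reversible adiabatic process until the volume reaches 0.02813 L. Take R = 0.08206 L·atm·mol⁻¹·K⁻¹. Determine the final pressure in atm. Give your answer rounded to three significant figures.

From PV = nRT: V₁ = nRT₁/P₁ = 0.04015 L.
V constant ⇒ P ∝ T: V₂ = V₁; T₂ = T₁·(P₂/P₁) = 273.9 K.
Reversible adiabatic, γ = 7/5: T₃ = T₂·(V₂/V₃)^(γ−1) = 315.8 K; P₃ = P₂·(V₂/V₃)^γ = 2.522 atm.

P₃ ≈ 2.52 atm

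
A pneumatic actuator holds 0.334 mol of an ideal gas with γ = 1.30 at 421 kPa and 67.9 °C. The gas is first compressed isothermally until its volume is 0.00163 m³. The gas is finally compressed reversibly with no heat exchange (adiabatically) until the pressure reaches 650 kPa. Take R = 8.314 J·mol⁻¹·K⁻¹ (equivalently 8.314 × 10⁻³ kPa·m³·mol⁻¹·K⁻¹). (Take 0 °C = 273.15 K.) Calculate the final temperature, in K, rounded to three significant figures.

T₃ ≈ 350 K

Convert: T₁ = 341.0 K.
From PV = nRT: V₁ = nRT₁/P₁ = 0.002250 m³.
T constant ⇒ Boyle's law P V = const: T₂ = T₁; P₂ = P₁·(V₁/V₂) = 581.0 kPa.
Adiabatic (γ = 1.30), T V^(γ−1) and P V^γ constant: T₃ = T₂·(P₃/P₂)^((γ−1)/γ) = 350.0 K; V₃ = V₂·(P₂/P₃)^(1/γ) = 0.001495 m³.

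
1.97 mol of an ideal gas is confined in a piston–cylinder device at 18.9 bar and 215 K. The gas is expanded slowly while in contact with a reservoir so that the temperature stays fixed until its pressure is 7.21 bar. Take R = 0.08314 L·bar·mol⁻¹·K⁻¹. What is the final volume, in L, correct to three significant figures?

From PV = nRT: V₁ = nRT₁/P₁ = 1.863 L.
T constant ⇒ Boyle's law P V = const: T₂ = T₁; V₂ = V₁·(P₁/P₂) = 4.884 L.

V₂ ≈ 4.88 L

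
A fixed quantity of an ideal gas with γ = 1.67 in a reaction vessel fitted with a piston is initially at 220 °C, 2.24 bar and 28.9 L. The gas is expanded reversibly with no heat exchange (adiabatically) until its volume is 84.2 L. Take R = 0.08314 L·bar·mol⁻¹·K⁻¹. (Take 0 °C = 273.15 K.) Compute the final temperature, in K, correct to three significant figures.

T₂ ≈ 241 K

Convert: T₁ = 493.1 K.
Adiabatic (γ = 1.67), T V^(γ−1) and P V^γ constant: T₂ = T₁·(V₁/V₂)^(γ−1) = 240.9 K; P₂ = P₁·(V₁/V₂)^γ = 0.3756 bar.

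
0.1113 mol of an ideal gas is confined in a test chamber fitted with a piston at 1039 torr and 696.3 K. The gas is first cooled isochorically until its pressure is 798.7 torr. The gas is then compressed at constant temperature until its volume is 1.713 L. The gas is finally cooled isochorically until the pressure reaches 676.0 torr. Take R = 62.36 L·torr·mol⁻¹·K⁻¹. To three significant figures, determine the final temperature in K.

From PV = nRT: V₁ = nRT₁/P₁ = 4.651 L.
V constant ⇒ P ∝ T: V₂ = V₁; T₂ = T₁·(P₂/P₁) = 535.3 K.
T constant ⇒ Boyle's law P V = const: T₃ = T₂; P₃ = P₂·(V₂/V₃) = 2169 torr.
V constant ⇒ P ∝ T: V₄ = V₃; T₄ = T₃·(P₄/P₃) = 166.8 K.

T₄ ≈ 167 K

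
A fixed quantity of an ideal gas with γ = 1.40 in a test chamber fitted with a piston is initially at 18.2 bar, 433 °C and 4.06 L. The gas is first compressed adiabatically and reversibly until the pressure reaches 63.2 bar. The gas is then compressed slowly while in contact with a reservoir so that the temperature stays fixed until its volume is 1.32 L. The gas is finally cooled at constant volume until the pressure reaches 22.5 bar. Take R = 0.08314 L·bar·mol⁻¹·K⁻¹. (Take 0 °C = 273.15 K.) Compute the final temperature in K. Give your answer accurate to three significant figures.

Convert: T₁ = 706.1 K.
Reversible adiabatic, γ = 1.40: T₂ = T₁·(P₂/P₁)^((γ−1)/γ) = 1008 K; V₂ = V₁·(P₁/P₂)^(1/γ) = 1.669 L.
Isothermal, so P V is constant: T₃ = T₂; P₃ = P₂·(V₂/V₃) = 79.89 bar.
V constant ⇒ P ∝ T: V₄ = V₃; T₄ = T₃·(P₄/P₃) = 283.8 K.

T₄ ≈ 284 K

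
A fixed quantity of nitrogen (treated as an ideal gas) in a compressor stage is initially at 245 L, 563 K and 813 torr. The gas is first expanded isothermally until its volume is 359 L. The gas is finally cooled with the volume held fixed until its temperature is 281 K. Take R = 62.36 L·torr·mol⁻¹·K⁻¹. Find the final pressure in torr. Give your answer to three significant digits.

Isothermal, so P V is constant: T₂ = T₁; P₂ = P₁·(V₁/V₂) = 554.8 torr.
Isochoric, so P/T is constant: V₃ = V₂; P₃ = P₂·(T₃/T₂) = 276.9 torr.

P₃ ≈ 277 torr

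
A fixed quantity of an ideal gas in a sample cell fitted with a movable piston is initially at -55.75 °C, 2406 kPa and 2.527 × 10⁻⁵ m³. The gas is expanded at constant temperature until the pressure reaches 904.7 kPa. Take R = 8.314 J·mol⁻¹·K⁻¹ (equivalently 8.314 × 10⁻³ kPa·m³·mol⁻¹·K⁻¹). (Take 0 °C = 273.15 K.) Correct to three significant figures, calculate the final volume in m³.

Convert: T₁ = 217.4 K.
T constant ⇒ Boyle's law P V = const: T₂ = T₁; V₂ = V₁·(P₁/P₂) = 6.720e-05 m³.

V₂ ≈ 6.72e-05 m³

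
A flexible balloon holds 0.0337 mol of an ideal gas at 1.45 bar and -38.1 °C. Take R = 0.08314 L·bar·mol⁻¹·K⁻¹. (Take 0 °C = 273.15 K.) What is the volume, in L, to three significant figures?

V ≈ 0.454 L

Convert: T = 235.05 K.
PV = nRT ⇒ V = nRT/P = (0.0337 × 0.08314 × 235.05) / 1.45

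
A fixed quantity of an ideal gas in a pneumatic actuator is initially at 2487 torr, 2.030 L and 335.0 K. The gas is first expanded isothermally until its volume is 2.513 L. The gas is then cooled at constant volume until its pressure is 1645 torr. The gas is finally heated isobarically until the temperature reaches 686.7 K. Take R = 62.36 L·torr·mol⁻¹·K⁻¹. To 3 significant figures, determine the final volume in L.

V₄ ≈ 6.29 L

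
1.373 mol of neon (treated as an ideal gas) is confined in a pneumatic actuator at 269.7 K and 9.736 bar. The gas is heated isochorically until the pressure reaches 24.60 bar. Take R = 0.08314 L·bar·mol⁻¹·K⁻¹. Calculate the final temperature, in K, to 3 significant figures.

From PV = nRT: V₁ = nRT₁/P₁ = 3.162 L.
V constant ⇒ P ∝ T: V₂ = V₁; T₂ = T₁·(P₂/P₁) = 681.5 K.

T₂ ≈ 681 K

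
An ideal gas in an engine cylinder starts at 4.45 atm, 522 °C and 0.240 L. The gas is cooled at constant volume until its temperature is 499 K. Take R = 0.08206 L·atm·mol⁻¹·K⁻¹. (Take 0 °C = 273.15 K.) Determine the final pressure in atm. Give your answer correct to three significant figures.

P₂ ≈ 2.79 atm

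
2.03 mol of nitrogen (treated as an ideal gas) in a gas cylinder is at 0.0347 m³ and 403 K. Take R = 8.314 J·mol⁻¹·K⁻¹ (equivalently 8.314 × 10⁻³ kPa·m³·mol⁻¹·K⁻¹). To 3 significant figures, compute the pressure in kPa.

P ≈ 196 kPa

PV = nRT ⇒ P = nRT/V = (2.03 × 8.314 × 10⁻³ × 403) / 0.0347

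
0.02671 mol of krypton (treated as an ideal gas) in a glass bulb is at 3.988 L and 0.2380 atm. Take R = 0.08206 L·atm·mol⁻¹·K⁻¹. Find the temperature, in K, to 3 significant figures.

PV = nRT ⇒ T = PV/(nR) = (0.2380 × 3.988) / (0.02671 × 0.08206)

T ≈ 433 K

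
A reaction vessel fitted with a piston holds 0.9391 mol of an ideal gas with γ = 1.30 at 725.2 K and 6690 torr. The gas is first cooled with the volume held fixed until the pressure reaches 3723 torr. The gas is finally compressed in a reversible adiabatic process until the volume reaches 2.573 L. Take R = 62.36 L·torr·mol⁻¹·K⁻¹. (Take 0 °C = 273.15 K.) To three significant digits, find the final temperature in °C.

T₃ ≈ 256 °C

From PV = nRT: V₁ = nRT₁/P₁ = 6.348 L.
Isochoric, so P/T is constant: V₂ = V₁; T₂ = T₁·(P₂/P₁) = 403.6 K.
Reversible adiabatic, γ = 1.30: T₃ = T₂·(V₂/V₃)^(γ−1) = 529.2 K; P₃ = P₂·(V₂/V₃)^γ = 1.204e+04 torr.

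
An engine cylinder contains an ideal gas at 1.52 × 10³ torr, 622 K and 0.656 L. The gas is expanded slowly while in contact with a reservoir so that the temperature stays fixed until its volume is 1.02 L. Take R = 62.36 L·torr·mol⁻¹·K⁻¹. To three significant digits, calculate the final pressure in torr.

Isothermal, so P V is constant: T₂ = T₁; P₂ = P₁·(V₁/V₂) = 977.6 torr.

P₂ ≈ 978 torr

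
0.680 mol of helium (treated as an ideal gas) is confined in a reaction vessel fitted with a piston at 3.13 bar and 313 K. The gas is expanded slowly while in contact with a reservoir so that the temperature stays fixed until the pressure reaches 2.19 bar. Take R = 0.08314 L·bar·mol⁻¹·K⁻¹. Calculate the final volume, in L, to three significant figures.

V₂ ≈ 8.08 L

From PV = nRT: V₁ = nRT₁/P₁ = 5.654 L.
Isothermal, so P V is constant: T₂ = T₁; V₂ = V₁·(P₁/P₂) = 8.080 L.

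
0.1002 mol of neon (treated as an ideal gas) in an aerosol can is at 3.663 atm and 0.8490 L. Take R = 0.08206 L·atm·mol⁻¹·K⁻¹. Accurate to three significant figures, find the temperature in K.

T ≈ 378 K

PV = nRT ⇒ T = PV/(nR) = (3.663 × 0.8490) / (0.1002 × 0.08206)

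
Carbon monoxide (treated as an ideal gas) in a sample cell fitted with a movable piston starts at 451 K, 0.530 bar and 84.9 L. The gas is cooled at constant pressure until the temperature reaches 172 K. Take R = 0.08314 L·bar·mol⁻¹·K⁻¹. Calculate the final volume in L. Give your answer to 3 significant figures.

P constant ⇒ V ∝ T: P₂ = P₁; V₂ = V₁·(T₂/T₁) = 32.38 L.

V₂ ≈ 32.4 L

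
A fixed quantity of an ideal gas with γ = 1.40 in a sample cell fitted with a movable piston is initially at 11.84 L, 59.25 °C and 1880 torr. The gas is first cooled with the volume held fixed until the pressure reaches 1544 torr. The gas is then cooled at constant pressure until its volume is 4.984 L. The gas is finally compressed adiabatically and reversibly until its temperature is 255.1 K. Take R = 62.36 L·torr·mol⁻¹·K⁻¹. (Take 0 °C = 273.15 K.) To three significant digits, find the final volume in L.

V₄ ≈ 0.679 L

Convert: T₁ = 332.4 K.
V constant ⇒ P ∝ T: V₂ = V₁; T₂ = T₁·(P₂/P₁) = 273.0 K.
P constant ⇒ V ∝ T: P₃ = P₂; T₃ = T₂·(V₃/V₂) = 114.9 K.
Reversible adiabatic, γ = 1.40: P₄ = P₃·(T₄/T₃)^(γ/(γ−1)) = 2.517e+04 torr; V₄ = V₃·(T₃/T₄)^(1/(γ−1)) = 0.6788 L.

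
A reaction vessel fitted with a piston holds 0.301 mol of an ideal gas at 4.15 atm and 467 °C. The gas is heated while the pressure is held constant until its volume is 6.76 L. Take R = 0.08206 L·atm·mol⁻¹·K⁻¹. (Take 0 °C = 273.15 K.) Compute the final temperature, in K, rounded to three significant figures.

Convert: T₁ = 740.1 K.
From PV = nRT: V₁ = nRT₁/P₁ = 4.405 L.
Isobaric, so V/T is constant: P₂ = P₁; T₂ = T₁·(V₂/V₁) = 1136 K.

T₂ ≈ 1.14e+03 K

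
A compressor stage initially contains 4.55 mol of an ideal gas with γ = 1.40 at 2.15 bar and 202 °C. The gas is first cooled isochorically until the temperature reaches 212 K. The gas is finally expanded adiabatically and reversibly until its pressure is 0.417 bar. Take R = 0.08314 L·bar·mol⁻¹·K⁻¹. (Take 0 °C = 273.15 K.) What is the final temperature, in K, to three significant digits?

T₃ ≈ 167 K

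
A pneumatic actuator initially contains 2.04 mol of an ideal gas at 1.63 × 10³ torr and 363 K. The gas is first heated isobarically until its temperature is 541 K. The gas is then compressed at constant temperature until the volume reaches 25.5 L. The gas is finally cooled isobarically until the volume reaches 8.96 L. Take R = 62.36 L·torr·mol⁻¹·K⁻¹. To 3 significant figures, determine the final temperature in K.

T₄ ≈ 190 K

From PV = nRT: V₁ = nRT₁/P₁ = 28.33 L.
Isobaric, so V/T is constant: P₂ = P₁; V₂ = V₁·(T₂/T₁) = 42.22 L.
T constant ⇒ Boyle's law P V = const: T₃ = T₂; P₃ = P₂·(V₂/V₃) = 2699 torr.
P constant ⇒ V ∝ T: P₄ = P₃; T₄ = T₃·(V₄/V₃) = 190.1 K.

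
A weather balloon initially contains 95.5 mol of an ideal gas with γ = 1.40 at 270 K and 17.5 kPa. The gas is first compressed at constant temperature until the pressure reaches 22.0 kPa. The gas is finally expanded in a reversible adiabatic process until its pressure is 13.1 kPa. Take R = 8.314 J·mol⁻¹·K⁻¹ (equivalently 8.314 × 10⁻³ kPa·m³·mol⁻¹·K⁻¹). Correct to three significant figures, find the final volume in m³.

V₃ ≈ 14.1 m³

From PV = nRT: V₁ = nRT₁/P₁ = 12.25 m³.
T constant ⇒ Boyle's law P V = const: T₂ = T₁; V₂ = V₁·(P₁/P₂) = 9.744 m³.
Adiabatic (γ = 1.40), T V^(γ−1) and P V^γ constant: T₃ = T₂·(P₃/P₂)^((γ−1)/γ) = 232.8 K; V₃ = V₂·(P₂/P₃)^(1/γ) = 14.11 m³.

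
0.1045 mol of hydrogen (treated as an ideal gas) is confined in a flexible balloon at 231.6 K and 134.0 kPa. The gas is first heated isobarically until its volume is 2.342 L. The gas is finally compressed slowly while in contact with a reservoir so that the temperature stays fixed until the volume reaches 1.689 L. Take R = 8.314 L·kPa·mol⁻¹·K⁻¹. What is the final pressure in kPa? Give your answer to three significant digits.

P₃ ≈ 186 kPa

From PV = nRT: V₁ = nRT₁/P₁ = 1.502 L.
P constant ⇒ V ∝ T: P₂ = P₁; T₂ = T₁·(V₂/V₁) = 361.2 K.
Isothermal, so P V is constant: T₃ = T₂; P₃ = P₂·(V₂/V₃) = 185.8 kPa.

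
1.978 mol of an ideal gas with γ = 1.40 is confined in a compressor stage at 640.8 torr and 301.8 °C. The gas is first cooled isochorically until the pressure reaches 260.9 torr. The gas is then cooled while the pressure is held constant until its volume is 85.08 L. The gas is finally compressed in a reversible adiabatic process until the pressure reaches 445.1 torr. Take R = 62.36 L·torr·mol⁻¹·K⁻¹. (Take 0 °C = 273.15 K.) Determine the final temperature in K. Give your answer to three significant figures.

Convert: T₁ = 575.0 K.
From PV = nRT: V₁ = nRT₁/P₁ = 110.7 L.
Isochoric, so P/T is constant: V₂ = V₁; T₂ = T₁·(P₂/P₁) = 234.1 K.
Isobaric, so V/T is constant: P₃ = P₂; T₃ = T₂·(V₃/V₂) = 180.0 K.
Adiabatic (γ = 1.40), T V^(γ−1) and P V^γ constant: T₄ = T₃·(P₄/P₃)^((γ−1)/γ) = 209.6 K; V₄ = V₃·(P₃/P₄)^(1/γ) = 58.09 L.

T₄ ≈ 210 K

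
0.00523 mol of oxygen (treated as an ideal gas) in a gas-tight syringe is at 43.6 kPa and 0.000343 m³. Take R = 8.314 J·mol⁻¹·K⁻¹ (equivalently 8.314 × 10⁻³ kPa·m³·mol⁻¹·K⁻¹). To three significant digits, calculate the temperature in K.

T ≈ 344 K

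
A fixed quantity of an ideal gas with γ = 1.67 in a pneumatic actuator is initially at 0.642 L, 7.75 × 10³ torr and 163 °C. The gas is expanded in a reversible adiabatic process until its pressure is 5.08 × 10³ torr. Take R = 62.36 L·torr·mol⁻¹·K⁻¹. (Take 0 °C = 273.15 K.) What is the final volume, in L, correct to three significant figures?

Convert: T₁ = 436.1 K.
Reversible adiabatic, γ = 1.67: T₂ = T₁·(P₂/P₁)^((γ−1)/γ) = 368.2 K; V₂ = V₁·(P₁/P₂)^(1/γ) = 0.8268 L.

V₂ ≈ 0.827 L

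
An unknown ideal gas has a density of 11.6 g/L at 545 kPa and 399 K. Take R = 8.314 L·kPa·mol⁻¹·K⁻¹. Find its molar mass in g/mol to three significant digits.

M ≈ 70.6 g/mol

ρ = PM/(RT) ⇒ M = ρRT/P = (11.6 × 8.314 × 399.0) / 545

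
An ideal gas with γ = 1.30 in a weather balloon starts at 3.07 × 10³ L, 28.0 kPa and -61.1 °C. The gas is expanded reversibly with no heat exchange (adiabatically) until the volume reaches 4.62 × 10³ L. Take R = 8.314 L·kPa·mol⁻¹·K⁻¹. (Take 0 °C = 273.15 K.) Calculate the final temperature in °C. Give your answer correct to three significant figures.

T₂ ≈ -85.6 °C

Convert: T₁ = 212.0 K.
Adiabatic (γ = 1.30), T V^(γ−1) and P V^γ constant: T₂ = T₁·(V₁/V₂)^(γ−1) = 187.6 K; P₂ = P₁·(V₁/V₂)^γ = 16.46 kPa.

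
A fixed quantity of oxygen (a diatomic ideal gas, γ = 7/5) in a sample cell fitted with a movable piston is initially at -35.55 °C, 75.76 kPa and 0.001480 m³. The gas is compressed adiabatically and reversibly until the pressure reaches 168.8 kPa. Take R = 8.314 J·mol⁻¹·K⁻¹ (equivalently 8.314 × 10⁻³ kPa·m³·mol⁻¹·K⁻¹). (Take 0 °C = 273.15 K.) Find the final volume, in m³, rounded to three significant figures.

Convert: T₁ = 237.6 K.
Reversible adiabatic, γ = 7/5: T₂ = T₁·(P₂/P₁)^((γ−1)/γ) = 298.7 K; V₂ = V₁·(P₁/P₂)^(1/γ) = 0.0008351 m³.

V₂ ≈ 0.000835 m³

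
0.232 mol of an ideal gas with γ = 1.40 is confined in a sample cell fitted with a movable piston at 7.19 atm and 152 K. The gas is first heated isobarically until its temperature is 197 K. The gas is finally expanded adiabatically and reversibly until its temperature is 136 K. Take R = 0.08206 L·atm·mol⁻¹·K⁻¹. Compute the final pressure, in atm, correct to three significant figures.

P₃ ≈ 1.97 atm

From PV = nRT: V₁ = nRT₁/P₁ = 0.4025 L.
P constant ⇒ V ∝ T: P₂ = P₁; V₂ = V₁·(T₂/T₁) = 0.5216 L.
Adiabatic (γ = 1.40), T V^(γ−1) and P V^γ constant: P₃ = P₂·(T₃/T₂)^(γ/(γ−1)) = 1.966 atm; V₃ = V₂·(T₂/T₃)^(1/(γ−1)) = 1.317 L.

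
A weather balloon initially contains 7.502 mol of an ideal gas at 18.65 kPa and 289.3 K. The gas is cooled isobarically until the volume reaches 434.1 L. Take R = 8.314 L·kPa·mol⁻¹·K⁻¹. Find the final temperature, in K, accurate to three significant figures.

T₂ ≈ 130 K

From PV = nRT: V₁ = nRT₁/P₁ = 967.5 L.
Isobaric, so V/T is constant: P₂ = P₁; T₂ = T₁·(V₂/V₁) = 129.8 K.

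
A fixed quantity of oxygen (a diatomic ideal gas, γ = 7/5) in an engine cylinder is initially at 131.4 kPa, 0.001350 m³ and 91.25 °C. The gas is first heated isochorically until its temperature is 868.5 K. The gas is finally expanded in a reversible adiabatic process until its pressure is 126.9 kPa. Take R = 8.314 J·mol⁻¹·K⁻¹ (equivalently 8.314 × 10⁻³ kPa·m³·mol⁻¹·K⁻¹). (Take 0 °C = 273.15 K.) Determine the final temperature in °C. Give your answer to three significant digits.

Convert: T₁ = 364.4 K.
V constant ⇒ P ∝ T: V₂ = V₁; P₂ = P₁·(T₂/T₁) = 313.2 kPa.
Reversible adiabatic, γ = 7/5: T₃ = T₂·(P₃/P₂)^((γ−1)/γ) = 670.9 K; V₃ = V₂·(P₂/P₃)^(1/γ) = 0.002574 m³.

T₃ ≈ 398 °C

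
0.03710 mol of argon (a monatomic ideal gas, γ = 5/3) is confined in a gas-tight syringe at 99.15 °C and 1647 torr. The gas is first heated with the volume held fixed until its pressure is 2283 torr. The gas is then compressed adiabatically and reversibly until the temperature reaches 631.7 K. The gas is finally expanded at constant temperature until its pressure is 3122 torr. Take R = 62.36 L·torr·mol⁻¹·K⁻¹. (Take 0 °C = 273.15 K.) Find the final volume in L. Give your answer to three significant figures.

Convert: T₁ = 372.3 K.
From PV = nRT: V₁ = nRT₁/P₁ = 0.5230 L.
V constant ⇒ P ∝ T: V₂ = V₁; T₂ = T₁·(P₂/P₁) = 516.1 K.
Reversible adiabatic, γ = 5/3: P₃ = P₂·(T₃/T₂)^(γ/(γ−1)) = 3785 torr; V₃ = V₂·(T₂/T₃)^(1/(γ−1)) = 0.3862 L.
T constant ⇒ Boyle's law P V = const: T₄ = T₃; V₄ = V₃·(P₃/P₄) = 0.4681 L.

V₄ ≈ 0.468 L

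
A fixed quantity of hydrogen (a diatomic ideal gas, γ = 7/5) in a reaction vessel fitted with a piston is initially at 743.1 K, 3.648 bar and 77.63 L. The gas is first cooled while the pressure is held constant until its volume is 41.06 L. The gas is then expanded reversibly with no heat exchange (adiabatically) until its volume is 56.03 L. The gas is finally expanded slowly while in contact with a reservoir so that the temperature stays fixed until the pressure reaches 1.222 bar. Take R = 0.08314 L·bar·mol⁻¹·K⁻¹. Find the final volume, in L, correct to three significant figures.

V₄ ≈ 108 L

Isobaric, so V/T is constant: P₂ = P₁; T₂ = T₁·(V₂/V₁) = 393.0 K.
Adiabatic (γ = 7/5), T V^(γ−1) and P V^γ constant: T₃ = T₂·(V₂/V₃)^(γ−1) = 347.1 K; P₃ = P₂·(V₂/V₃)^γ = 2.361 bar.
T constant ⇒ Boyle's law P V = const: T₄ = T₃; V₄ = V₃·(P₃/P₄) = 108.2 L.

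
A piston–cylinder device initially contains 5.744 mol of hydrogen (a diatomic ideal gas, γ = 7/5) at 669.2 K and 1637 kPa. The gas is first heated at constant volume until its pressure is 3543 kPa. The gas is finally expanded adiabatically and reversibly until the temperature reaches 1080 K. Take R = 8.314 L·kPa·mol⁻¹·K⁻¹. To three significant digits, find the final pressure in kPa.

P₃ ≈ 1.27e+03 kPa

From PV = nRT: V₁ = nRT₁/P₁ = 19.52 L.
Isochoric, so P/T is constant: V₂ = V₁; T₂ = T₁·(P₂/P₁) = 1448 K.
Adiabatic (γ = 7/5), T V^(γ−1) and P V^γ constant: P₃ = P₂·(T₃/T₂)^(γ/(γ−1)) = 1268 kPa; V₃ = V₂·(T₂/T₃)^(1/(γ−1)) = 40.66 L.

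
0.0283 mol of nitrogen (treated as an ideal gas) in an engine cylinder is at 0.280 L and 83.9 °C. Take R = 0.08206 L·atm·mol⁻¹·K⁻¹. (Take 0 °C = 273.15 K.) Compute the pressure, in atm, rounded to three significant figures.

P ≈ 2.96 atm

Convert: T = 357.05 K.
PV = nRT ⇒ P = nRT/V = (0.0283 × 0.08206 × 357.05) / 0.280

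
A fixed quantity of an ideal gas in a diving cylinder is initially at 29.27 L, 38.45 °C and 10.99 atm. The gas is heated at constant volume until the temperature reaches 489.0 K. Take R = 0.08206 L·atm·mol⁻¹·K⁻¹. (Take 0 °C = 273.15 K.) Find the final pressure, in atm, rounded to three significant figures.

Convert: T₁ = 311.6 K.
V constant ⇒ P ∝ T: V₂ = V₁; P₂ = P₁·(T₂/T₁) = 17.25 atm.

P₂ ≈ 17.2 atm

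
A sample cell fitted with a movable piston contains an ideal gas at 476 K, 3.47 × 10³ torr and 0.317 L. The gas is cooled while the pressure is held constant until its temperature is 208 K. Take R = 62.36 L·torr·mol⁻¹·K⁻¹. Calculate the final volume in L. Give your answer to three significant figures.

P constant ⇒ V ∝ T: P₂ = P₁; V₂ = V₁·(T₂/T₁) = 0.1385 L.

V₂ ≈ 0.139 L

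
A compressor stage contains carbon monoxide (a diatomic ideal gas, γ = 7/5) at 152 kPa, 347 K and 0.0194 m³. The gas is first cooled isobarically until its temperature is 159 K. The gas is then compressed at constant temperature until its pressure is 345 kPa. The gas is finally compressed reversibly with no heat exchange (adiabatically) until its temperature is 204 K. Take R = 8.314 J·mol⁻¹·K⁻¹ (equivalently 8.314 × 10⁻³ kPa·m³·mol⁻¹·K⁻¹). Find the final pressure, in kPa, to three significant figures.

Isobaric, so V/T is constant: P₂ = P₁; V₂ = V₁·(T₂/T₁) = 0.008889 m³.
Isothermal, so P V is constant: T₃ = T₂; V₃ = V₂·(P₂/P₃) = 0.003916 m³.
Adiabatic (γ = 7/5), T V^(γ−1) and P V^γ constant: P₄ = P₃·(T₄/T₃)^(γ/(γ−1)) = 825.3 kPa; V₄ = V₃·(T₃/T₄)^(1/(γ−1)) = 0.002100 m³.

P₄ ≈ 825 kPa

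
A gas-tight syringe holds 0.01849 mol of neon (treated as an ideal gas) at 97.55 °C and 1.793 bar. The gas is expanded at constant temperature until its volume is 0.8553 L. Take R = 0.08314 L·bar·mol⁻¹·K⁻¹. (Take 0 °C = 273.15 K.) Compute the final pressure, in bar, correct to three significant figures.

Convert: T₁ = 370.7 K.
From PV = nRT: V₁ = nRT₁/P₁ = 0.3178 L.
Isothermal, so P V is constant: T₂ = T₁; P₂ = P₁·(V₁/V₂) = 0.6663 bar.

P₂ ≈ 0.666 bar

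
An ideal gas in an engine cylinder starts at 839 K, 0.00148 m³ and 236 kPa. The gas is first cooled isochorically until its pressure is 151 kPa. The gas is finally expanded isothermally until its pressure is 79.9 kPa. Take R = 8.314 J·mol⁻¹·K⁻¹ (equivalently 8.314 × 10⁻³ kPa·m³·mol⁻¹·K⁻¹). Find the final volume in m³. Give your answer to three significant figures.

V₃ ≈ 0.00280 m³

V constant ⇒ P ∝ T: V₂ = V₁; T₂ = T₁·(P₂/P₁) = 536.8 K.
Isothermal, so P V is constant: T₃ = T₂; V₃ = V₂·(P₂/P₃) = 0.002797 m³.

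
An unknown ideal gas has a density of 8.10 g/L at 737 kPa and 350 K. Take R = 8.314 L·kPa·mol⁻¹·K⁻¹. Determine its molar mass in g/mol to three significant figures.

ρ = PM/(RT) ⇒ M = ρRT/P = (8.10 × 8.314 × 350.0) / 737

M ≈ 32.0 g/mol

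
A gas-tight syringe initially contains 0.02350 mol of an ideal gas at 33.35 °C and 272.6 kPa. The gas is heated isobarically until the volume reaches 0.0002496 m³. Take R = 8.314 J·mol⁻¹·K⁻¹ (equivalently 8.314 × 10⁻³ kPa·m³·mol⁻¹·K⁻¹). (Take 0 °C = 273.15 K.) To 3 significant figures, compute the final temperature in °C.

Convert: T₁ = 306.5 K.
From PV = nRT: V₁ = nRT₁/P₁ = 0.0002197 m³.
P constant ⇒ V ∝ T: P₂ = P₁; T₂ = T₁·(V₂/V₁) = 348.3 K.

T₂ ≈ 75.1 °C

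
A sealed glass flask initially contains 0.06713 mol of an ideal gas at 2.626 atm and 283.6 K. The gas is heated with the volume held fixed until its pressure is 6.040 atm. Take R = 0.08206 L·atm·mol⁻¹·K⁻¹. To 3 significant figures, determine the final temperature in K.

From PV = nRT: V₁ = nRT₁/P₁ = 0.5949 L.
Isochoric, so P/T is constant: V₂ = V₁; T₂ = T₁·(P₂/P₁) = 652.3 K.

T₂ ≈ 652 K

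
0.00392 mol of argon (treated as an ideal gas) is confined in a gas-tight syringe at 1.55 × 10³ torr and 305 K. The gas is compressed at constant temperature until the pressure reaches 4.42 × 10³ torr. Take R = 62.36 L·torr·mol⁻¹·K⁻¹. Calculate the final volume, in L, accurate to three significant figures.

From PV = nRT: V₁ = nRT₁/P₁ = 0.04810 L.
T constant ⇒ Boyle's law P V = const: T₂ = T₁; V₂ = V₁·(P₁/P₂) = 0.01687 L.

V₂ ≈ 0.0169 L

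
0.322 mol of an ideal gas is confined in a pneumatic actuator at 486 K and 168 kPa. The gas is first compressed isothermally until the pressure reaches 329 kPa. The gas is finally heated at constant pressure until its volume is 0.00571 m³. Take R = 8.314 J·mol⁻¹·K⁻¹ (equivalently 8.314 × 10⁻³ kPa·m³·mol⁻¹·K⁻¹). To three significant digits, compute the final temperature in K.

T₃ ≈ 702 K

From PV = nRT: V₁ = nRT₁/P₁ = 0.007744 m³.
T constant ⇒ Boyle's law P V = const: T₂ = T₁; V₂ = V₁·(P₁/P₂) = 0.003955 m³.
Isobaric, so V/T is constant: P₃ = P₂; T₃ = T₂·(V₃/V₂) = 701.7 K.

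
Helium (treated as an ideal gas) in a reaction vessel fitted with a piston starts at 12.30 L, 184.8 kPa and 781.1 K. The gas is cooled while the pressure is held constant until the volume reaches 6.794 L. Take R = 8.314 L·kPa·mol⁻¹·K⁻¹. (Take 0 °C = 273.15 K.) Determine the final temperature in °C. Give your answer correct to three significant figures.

Isobaric, so V/T is constant: P₂ = P₁; T₂ = T₁·(V₂/V₁) = 431.4 K.

T₂ ≈ 158 °C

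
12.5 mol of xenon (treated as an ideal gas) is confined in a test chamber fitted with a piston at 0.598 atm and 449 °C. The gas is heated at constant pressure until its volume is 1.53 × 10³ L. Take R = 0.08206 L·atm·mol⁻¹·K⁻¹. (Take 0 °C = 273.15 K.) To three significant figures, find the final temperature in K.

Convert: T₁ = 722.1 K.
From PV = nRT: V₁ = nRT₁/P₁ = 1239 L.
P constant ⇒ V ∝ T: P₂ = P₁; T₂ = T₁·(V₂/V₁) = 892.0 K.

T₂ ≈ 892 K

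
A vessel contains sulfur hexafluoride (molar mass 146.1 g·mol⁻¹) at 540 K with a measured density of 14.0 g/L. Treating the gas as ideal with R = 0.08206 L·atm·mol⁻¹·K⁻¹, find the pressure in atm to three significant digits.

P ≈ 4.25 atm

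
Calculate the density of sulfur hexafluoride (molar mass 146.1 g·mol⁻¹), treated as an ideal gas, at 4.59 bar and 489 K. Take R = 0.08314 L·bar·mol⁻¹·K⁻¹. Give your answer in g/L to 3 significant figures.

ρ ≈ 16.5 g/L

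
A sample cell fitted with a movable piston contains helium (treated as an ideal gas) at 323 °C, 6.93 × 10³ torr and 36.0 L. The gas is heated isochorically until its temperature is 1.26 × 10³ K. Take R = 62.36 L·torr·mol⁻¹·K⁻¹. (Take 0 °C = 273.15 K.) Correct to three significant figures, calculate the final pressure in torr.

P₂ ≈ 1.46e+04 torr

Convert: T₁ = 596.1 K.
Isochoric, so P/T is constant: V₂ = V₁; P₂ = P₁·(T₂/T₁) = 1.465e+04 torr.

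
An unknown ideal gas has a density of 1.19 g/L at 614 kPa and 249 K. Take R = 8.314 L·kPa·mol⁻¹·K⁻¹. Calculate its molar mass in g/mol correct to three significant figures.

ρ = PM/(RT) ⇒ M = ρRT/P = (1.19 × 8.314 × 249.0) / 614

M ≈ 4.01 g/mol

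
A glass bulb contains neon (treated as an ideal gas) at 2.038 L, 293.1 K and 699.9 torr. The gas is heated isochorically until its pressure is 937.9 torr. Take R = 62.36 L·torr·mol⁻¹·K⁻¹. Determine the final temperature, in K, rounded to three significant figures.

T₂ ≈ 393 K

V constant ⇒ P ∝ T: V₂ = V₁; T₂ = T₁·(P₂/P₁) = 392.8 K.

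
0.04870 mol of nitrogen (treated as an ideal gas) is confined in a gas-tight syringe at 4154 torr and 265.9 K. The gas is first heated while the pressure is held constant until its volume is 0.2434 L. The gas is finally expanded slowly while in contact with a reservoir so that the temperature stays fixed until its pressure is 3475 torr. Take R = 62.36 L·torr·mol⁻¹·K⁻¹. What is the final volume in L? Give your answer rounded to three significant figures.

From PV = nRT: V₁ = nRT₁/P₁ = 0.1944 L.
P constant ⇒ V ∝ T: P₂ = P₁; T₂ = T₁·(V₂/V₁) = 332.9 K.
T constant ⇒ Boyle's law P V = const: T₃ = T₂; V₃ = V₂·(P₂/P₃) = 0.2910 L.

V₃ ≈ 0.291 L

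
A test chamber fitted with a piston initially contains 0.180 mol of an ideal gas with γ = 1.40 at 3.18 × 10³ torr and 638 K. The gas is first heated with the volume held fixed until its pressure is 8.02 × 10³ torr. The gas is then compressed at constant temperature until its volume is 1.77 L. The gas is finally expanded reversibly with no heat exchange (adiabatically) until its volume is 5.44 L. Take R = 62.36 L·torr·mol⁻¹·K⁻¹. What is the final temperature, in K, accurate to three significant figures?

T₄ ≈ 1.03e+03 K

From PV = nRT: V₁ = nRT₁/P₁ = 2.252 L.
Isochoric, so P/T is constant: V₂ = V₁; T₂ = T₁·(P₂/P₁) = 1609 K.
Isothermal, so P V is constant: T₃ = T₂; P₃ = P₂·(V₂/V₃) = 1.020e+04 torr.
Reversible adiabatic, γ = 1.40: T₄ = T₃·(V₃/V₄)^(γ−1) = 1027 K; P₄ = P₃·(V₃/V₄)^γ = 2119 torr.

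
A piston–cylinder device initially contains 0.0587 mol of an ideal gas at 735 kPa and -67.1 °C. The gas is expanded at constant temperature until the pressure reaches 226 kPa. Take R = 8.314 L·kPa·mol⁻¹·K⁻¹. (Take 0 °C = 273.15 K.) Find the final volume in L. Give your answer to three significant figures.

V₂ ≈ 0.445 L

Convert: T₁ = 206.0 K.
From PV = nRT: V₁ = nRT₁/P₁ = 0.1368 L.
Isothermal, so P V is constant: T₂ = T₁; V₂ = V₁·(P₁/P₂) = 0.4450 L.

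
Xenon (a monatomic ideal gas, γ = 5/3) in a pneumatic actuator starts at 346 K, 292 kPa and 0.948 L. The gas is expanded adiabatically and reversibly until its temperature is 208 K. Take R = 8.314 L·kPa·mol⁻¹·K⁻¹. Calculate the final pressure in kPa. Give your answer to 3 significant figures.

P₂ ≈ 81.8 kPa

Adiabatic (γ = 5/3), T V^(γ−1) and P V^γ constant: P₂ = P₁·(T₂/T₁)^(γ/(γ−1)) = 81.82 kPa; V₂ = V₁·(T₁/T₂)^(1/(γ−1)) = 2.034 L.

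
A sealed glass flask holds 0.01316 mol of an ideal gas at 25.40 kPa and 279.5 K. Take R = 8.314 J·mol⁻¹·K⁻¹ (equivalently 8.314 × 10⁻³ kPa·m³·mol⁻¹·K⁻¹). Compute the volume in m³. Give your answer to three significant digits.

PV = nRT ⇒ V = nRT/P = (0.01316 × 8.314 × 10⁻³ × 279.5) / 25.40

V ≈ 0.00120 m³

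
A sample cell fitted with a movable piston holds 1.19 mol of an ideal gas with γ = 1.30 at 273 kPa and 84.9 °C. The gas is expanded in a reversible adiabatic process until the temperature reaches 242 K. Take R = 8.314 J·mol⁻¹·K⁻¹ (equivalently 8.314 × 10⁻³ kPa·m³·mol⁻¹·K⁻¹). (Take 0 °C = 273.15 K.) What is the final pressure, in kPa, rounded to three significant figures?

Convert: T₁ = 358.0 K.
From PV = nRT: V₁ = nRT₁/P₁ = 0.01298 m³.
Reversible adiabatic, γ = 1.30: P₂ = P₁·(T₂/T₁)^(γ/(γ−1)) = 50.00 kPa; V₂ = V₁·(T₁/T₂)^(1/(γ−1)) = 0.04789 m³.

P₂ ≈ 50.0 kPa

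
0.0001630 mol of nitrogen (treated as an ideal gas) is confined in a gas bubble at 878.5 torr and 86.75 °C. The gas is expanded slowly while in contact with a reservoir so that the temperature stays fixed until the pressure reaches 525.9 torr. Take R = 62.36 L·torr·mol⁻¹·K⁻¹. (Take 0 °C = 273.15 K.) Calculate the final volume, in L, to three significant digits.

V₂ ≈ 0.00696 L

Convert: T₁ = 359.9 K.
From PV = nRT: V₁ = nRT₁/P₁ = 0.004164 L.
Isothermal, so P V is constant: T₂ = T₁; V₂ = V₁·(P₁/P₂) = 0.006956 L.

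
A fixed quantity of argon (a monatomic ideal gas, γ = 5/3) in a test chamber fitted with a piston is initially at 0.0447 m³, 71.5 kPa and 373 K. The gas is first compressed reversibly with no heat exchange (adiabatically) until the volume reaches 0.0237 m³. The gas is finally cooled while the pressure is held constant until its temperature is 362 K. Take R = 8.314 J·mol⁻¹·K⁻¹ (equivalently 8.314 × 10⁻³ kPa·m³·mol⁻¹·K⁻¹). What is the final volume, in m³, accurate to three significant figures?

V₃ ≈ 0.0151 m³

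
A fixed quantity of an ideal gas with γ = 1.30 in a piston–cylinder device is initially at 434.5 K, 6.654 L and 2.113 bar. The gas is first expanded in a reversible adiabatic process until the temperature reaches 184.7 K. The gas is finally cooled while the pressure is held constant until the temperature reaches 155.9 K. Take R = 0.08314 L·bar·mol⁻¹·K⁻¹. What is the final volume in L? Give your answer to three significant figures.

V₃ ≈ 97.2 L

Adiabatic (γ = 1.30), T V^(γ−1) and P V^γ constant: P₂ = P₁·(T₂/T₁)^(γ/(γ−1)) = 0.05188 bar; V₂ = V₁·(T₁/T₂)^(1/(γ−1)) = 115.2 L.
P constant ⇒ V ∝ T: P₃ = P₂; V₃ = V₂·(T₃/T₂) = 97.25 L.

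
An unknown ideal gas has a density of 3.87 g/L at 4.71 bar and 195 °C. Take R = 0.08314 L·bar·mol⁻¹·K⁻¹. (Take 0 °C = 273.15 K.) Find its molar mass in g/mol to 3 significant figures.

ρ = PM/(RT) ⇒ M = ρRT/P = (3.87 × 0.08314 × 468.1) / 4.71

M ≈ 32.0 g/mol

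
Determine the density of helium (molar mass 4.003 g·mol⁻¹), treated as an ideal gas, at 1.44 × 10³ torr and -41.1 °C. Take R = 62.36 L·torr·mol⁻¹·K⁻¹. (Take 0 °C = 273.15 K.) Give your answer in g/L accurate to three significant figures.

ρ = PM/(RT) = (1.44e+03 × 4.003) / (62.36 × 232.0)

ρ ≈ 0.398 g/L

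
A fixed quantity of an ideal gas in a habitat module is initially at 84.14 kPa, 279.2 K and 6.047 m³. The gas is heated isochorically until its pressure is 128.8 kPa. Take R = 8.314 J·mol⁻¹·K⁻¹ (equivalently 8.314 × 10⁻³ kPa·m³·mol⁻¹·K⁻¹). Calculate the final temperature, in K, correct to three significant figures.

T₂ ≈ 427 K

V constant ⇒ P ∝ T: V₂ = V₁; T₂ = T₁·(P₂/P₁) = 427.4 K.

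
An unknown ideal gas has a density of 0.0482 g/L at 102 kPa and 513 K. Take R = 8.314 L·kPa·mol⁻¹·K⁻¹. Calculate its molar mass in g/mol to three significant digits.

M ≈ 2.02 g/mol

ρ = PM/(RT) ⇒ M = ρRT/P = (0.0482 × 8.314 × 513.0) / 102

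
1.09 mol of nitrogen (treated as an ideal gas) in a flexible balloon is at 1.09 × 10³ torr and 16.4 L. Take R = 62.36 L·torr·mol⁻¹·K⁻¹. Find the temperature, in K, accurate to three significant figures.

T ≈ 263 K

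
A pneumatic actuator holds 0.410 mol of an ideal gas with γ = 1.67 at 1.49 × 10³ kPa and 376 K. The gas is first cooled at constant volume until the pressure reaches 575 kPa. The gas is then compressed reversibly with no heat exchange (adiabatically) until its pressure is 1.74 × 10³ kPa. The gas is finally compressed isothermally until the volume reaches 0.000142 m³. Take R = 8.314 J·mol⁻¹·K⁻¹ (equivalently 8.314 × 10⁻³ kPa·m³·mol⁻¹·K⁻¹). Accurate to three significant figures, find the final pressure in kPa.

From PV = nRT: V₁ = nRT₁/P₁ = 0.0008602 m³.
Isochoric, so P/T is constant: V₂ = V₁; T₂ = T₁·(P₂/P₁) = 145.1 K.
Adiabatic (γ = 1.67), T V^(γ−1) and P V^γ constant: T₃ = T₂·(P₃/P₂)^((γ−1)/γ) = 226.3 K; V₃ = V₂·(P₂/P₃)^(1/γ) = 0.0004432 m³.
Isothermal, so P V is constant: T₄ = T₃; P₄ = P₃·(V₃/V₄) = 5431 kPa.

P₄ ≈ 5.43e+03 kPa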